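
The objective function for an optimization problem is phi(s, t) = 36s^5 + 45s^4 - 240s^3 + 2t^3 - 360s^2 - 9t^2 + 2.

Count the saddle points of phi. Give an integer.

4

phi separates as a function of s plus a function of t, so ∇phi=0 decouples.
∂phi/∂s = 180s(s - 2)(s + 1)(s + 2) = 0 at s ∈ {-2, -1, 0, 2}; ∂phi/∂t = 6t(t - 3) = 0 at t ∈ {0, 3}.
The Hessian is diagonal: diag(phi_ss, phi_tt). Second derivatives: phi_ss(-2)=-1440, phi_ss(-1)=540, phi_ss(0)=-720, phi_ss(2)=4320; phi_tt(0)=-18, phi_tt(3)=18.
Saddle points occur where the two diagonal entries have opposite signs: (-2, 3), (-1, 0), (0, 3), (2, 0). Count: 4.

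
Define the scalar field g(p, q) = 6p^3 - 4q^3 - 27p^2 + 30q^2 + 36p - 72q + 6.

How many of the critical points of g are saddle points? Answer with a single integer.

2

g separates as a function of p plus a function of q, so ∇g=0 decouples.
∂g/∂p = 18(p - 2)(p - 1) = 0 at p ∈ {1, 2}; ∂g/∂q = -12(q - 3)(q - 2) = 0 at q ∈ {2, 3}.
The Hessian is diagonal: diag(g_pp, g_qq). Second derivatives: g_pp(1)=-18, g_pp(2)=18; g_qq(2)=12, g_qq(3)=-12.
Saddle points occur where the two diagonal entries have opposite signs: (1, 2), (2, 3). Count: 2.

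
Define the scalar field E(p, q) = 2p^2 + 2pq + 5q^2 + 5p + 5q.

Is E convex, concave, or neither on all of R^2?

convex

E is quadratic, so its Hessian is the constant matrix H = [[4, 2], [2, 10]].
det(H) = 36, tr(H) = 14.
det(H) > 0 and tr(H) > 0, so H is positive definite everywhere: convex.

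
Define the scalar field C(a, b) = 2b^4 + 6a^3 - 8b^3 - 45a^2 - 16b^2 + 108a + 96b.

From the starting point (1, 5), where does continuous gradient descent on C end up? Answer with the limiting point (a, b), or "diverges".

C is separable, so gradient descent decouples: a follows -∂C/∂a, b follows -∂C/∂b.
∂C/∂a = 18(a - 3)(a - 2); at a=1 this is 36, so a decreases.
∂C/∂b = 8(b - 3)(b - 2)(b + 2); at b=5 this is 336, so b decreases.
The a-coordinate has no critical point in that direction and runs off to infinity.

diverges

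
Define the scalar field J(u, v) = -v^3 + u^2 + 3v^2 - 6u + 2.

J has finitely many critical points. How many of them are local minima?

1

J separates as a function of u plus a function of v, so ∇J=0 decouples.
∂J/∂u = 2(u - 3) = 0 at u ∈ {3}; ∂J/∂v = -3v(v - 2) = 0 at v ∈ {0, 2}.
The Hessian is diagonal: diag(J_uu, J_vv). Second derivatives: J_uu(3)=2; J_vv(0)=6, J_vv(2)=-6.
Local minima occur where both diagonal entries positive: (3, 0). Count: 1.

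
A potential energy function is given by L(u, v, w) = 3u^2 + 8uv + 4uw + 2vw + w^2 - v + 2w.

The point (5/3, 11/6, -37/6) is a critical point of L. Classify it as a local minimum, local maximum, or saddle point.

The Hessian is constant: H = [[6, 8, 4], [8, 0, 2], [4, 2, 2]].
Leading principal minors: Δ₁ = 6, Δ₂ = -64, Δ₃ = -24.
The minors fit neither the all-positive nor the alternating-sign pattern, so H is indefinite: a saddle point.

saddle point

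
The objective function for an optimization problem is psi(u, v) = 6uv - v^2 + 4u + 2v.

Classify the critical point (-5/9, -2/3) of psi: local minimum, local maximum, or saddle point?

The Hessian of psi is constant: H = [[0, 6], [6, -2]].
det(H) = 0·(-2) − 6² = -36.
Since det(H) < 0, H is indefinite and the critical point is a saddle point.

saddle point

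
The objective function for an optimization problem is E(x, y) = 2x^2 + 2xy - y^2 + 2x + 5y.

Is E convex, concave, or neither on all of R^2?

E is quadratic, so its Hessian is the constant matrix H = [[4, 2], [2, -2]].
det(H) = -12, tr(H) = 2.
det(H) < 0, so H is indefinite: neither convex nor concave.

neither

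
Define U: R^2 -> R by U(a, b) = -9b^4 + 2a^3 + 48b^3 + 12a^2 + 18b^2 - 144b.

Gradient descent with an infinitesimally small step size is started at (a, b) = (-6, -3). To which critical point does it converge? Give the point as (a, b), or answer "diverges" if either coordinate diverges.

U is separable, so gradient descent decouples: a follows -∂U/∂a, b follows -∂U/∂b.
∂U/∂a = 6a(a + 4); at a=-6 this is 72, so a decreases.
∂U/∂b = -36(b - 4)(b - 1)(b + 1); at b=-3 this is 2016, so b decreases.
The a-coordinate has no critical point in that direction and runs off to infinity.

diverges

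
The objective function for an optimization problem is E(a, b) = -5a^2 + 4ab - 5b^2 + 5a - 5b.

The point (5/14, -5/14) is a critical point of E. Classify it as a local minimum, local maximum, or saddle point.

The Hessian of E is constant: H = [[-10, 4], [4, -10]].
det(H) = (-10)·(-10) − 4² = 84.
det(H) > 0 and tr(H) = -20 < 0, so H is negative definite and the point is a local maximum.

local maximum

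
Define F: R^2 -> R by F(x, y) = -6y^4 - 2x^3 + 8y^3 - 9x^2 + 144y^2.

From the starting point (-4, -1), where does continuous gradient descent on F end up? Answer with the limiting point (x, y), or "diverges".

(-3, 0)

F is separable, so gradient descent decouples: x follows -∂F/∂x, y follows -∂F/∂y.
∂F/∂x = -6x(x + 3); at x=-4 this is -24, so x increases.
∂F/∂y = -24y(y - 4)(y + 3); at y=-1 this is -240, so y increases.
x converges to its nearest critical value -3 (a local min of the x-part); y converges to 0. The iterate converges to (-3, 0).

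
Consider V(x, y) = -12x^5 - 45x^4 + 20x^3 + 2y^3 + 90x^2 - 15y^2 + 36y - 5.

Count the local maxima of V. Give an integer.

2

V separates as a function of x plus a function of y, so ∇V=0 decouples.
∂V/∂x = -60x(x - 1)(x + 1)(x + 3) = 0 at x ∈ {-3, -1, 0, 1}; ∂V/∂y = 6(y - 3)(y - 2) = 0 at y ∈ {2, 3}.
The Hessian is diagonal: diag(V_xx, V_yy). Second derivatives: V_xx(-3)=1440, V_xx(-1)=-240, V_xx(0)=180, V_xx(1)=-480; V_yy(2)=-6, V_yy(3)=6.
Local maxima occur where both diagonal entries negative: (-1, 2), (1, 2). Count: 2.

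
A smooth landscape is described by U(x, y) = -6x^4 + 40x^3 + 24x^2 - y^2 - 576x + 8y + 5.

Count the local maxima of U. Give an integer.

2

U separates as a function of x plus a function of y, so ∇U=0 decouples.
∂U/∂x = -24(x - 4)(x - 3)(x + 2) = 0 at x ∈ {-2, 3, 4}; ∂U/∂y = -2(y - 4) = 0 at y ∈ {4}.
The Hessian is diagonal: diag(U_xx, U_yy). Second derivatives: U_xx(-2)=-720, U_xx(3)=120, U_xx(4)=-144; U_yy(4)=-2.
Local maxima occur where both diagonal entries negative: (-2, 4), (4, 4). Count: 2.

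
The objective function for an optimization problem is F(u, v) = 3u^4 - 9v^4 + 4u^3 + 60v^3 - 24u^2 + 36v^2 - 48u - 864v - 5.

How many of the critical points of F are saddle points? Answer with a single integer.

5

F separates as a function of u plus a function of v, so ∇F=0 decouples.
∂F/∂u = 12(u - 2)(u + 1)(u + 2) = 0 at u ∈ {-2, -1, 2}; ∂F/∂v = -36(v - 4)(v - 3)(v + 2) = 0 at v ∈ {-2, 3, 4}.
The Hessian is diagonal: diag(F_uu, F_vv). Second derivatives: F_uu(-2)=48, F_uu(-1)=-36, F_uu(2)=144; F_vv(-2)=-1080, F_vv(3)=180, F_vv(4)=-216.
Saddle points occur where the two diagonal entries have opposite signs: (-2, -2), (-2, 4), (-1, 3), (2, -2), (2, 4). Count: 5.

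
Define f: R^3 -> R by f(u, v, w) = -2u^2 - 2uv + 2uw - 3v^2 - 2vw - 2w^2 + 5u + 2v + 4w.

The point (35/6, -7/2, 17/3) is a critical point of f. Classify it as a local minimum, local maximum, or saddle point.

local maximum

The Hessian is constant: H = [[-4, -2, 2], [-2, -6, -2], [2, -2, -4]].
Leading principal minors: Δ₁ = -4, Δ₂ = 20, Δ₃ = -24.
The minors alternate sign starting negative (−, +, −), so H is negative definite: a local maximum.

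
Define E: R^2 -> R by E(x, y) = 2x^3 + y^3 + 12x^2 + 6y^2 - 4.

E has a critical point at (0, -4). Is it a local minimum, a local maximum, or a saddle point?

The mixed partial ∂²E/∂x∂y is 0, so the Hessian at any point is diag(E_xx, E_yy) = diag(12(x + 2), 6(y + 2)).
At (0, -4): H = diag(24, -12).
The eigenvalues have opposite signs, so H is indefinite: a saddle point.

saddle point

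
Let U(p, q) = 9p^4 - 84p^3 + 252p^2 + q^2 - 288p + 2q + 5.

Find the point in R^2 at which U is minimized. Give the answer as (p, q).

(4, -1)

U(p,q) separates as A(p) + B(q) + 5, so its minimum is min A + min B + 5.
A'(p) = 36(p - 4)(p - 2)(p - 1) vanishes at p ∈ {1, 2, 4}; B'(q) = 2q + 2 vanishes at q ∈ {-1}.
Local minima of A (where A''>0): A(1)=-111, A(4)=-192. Local minima of B: B(-1)=-1.
So the global minimum of U is A(4) + B(-1) + 5 = -192 − 1 + 5 = -188, attained at (4, -1).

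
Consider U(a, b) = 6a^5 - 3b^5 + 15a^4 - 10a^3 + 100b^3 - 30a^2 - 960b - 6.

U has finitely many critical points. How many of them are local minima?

4

U separates as a function of a plus a function of b, so ∇U=0 decouples.
∂U/∂a = 30a(a - 1)(a + 1)(a + 2) = 0 at a ∈ {-2, -1, 0, 1}; ∂U/∂b = -15(b - 4)(b - 2)(b + 2)(b + 4) = 0 at b ∈ {-4, -2, 2, 4}.
The Hessian is diagonal: diag(U_aa, U_bb). Second derivatives: U_aa(-2)=-180, U_aa(-1)=60, U_aa(0)=-60, U_aa(1)=180; U_bb(-4)=1440, U_bb(-2)=-720, U_bb(2)=720, U_bb(4)=-1440.
Local minima occur where both diagonal entries positive: (-1, -4), (-1, 2), (1, -4), (1, 2). Count: 4.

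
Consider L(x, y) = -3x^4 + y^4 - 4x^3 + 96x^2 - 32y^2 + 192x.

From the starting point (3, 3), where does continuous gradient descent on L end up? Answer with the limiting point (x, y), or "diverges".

(-1, 4)

L is separable, so gradient descent decouples: x follows -∂L/∂x, y follows -∂L/∂y.
∂L/∂x = -12(x - 4)(x + 1)(x + 4); at x=3 this is 336, so x decreases.
∂L/∂y = 4y(y - 4)(y + 4); at y=3 this is -84, so y increases.
x converges to its nearest critical value -1 (a local min of the x-part); y converges to 4. The iterate converges to (-1, 4).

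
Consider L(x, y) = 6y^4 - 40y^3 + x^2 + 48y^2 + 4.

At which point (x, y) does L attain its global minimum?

L(x,y) separates as P(x) + Q(y) + 4, so its minimum is min P + min Q + 4.
P'(x) = 2x vanishes at x ∈ {0}; Q'(y) = 24y(y - 4)(y - 1) vanishes at y ∈ {0, 1, 4}.
Local minima of P (where P''>0): P(0)=0. Local minima of Q: Q(0)=0, Q(4)=-256.
So the global minimum of L is P(0) + Q(4) + 4 = 0 − 256 + 4 = -252, attained at (0, 4).

(0, 4)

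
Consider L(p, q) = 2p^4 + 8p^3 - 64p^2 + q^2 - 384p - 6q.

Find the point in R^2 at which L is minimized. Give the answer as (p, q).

(4, 3)

L(p,q) separates as A(p) + B(q), so its minimum is min A + min B.
A'(p) = 8(p - 4)(p + 3)(p + 4) vanishes at p ∈ {-4, -3, 4}; B'(q) = 2q - 6 vanishes at q ∈ {3}.
Local minima of A (where A''>0): A(-4)=512, A(4)=-1536. Local minima of B: B(3)=-9.
So the global minimum of L is A(4) + B(3) = -1536 − 9 = -1545, attained at (4, 3).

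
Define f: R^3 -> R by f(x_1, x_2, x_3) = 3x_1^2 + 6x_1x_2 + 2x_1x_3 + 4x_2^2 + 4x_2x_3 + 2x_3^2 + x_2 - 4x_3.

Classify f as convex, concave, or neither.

convex

f is quadratic, so its Hessian is the constant matrix H = [[6, 6, 2], [6, 8, 4], [2, 4, 4]].
Leading principal minors: 6, 12, 16.
All positive ⇒ H ≻ 0 ⇒ convex.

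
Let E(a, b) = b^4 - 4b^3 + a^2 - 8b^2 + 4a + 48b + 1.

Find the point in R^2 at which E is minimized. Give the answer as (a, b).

E(a,b) separates as P(a) + Q(b) + 1, so its minimum is min P + min Q + 1.
P'(a) = 2a + 4 vanishes at a ∈ {-2}; Q'(b) = 4(b - 3)(b - 2)(b + 2) vanishes at b ∈ {-2, 2, 3}.
Local minima of P (where P''>0): P(-2)=-4. Local minima of Q: Q(-2)=-80, Q(3)=45.
So the global minimum of E is P(-2) + Q(-2) + 1 = -4 − 80 + 1 = -83, attained at (-2, -2).

(-2, -2)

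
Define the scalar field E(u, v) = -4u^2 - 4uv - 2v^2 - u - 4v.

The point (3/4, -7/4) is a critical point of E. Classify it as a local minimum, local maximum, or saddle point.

The Hessian of E is constant: H = [[-8, -4], [-4, -4]].
det(H) = (-8)·(-4) − (-4)² = 16.
det(H) > 0 and tr(H) = -12 < 0, so H is negative definite and the point is a local maximum.

local maximum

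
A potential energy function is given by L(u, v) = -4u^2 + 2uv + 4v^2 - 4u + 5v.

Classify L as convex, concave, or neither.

L is quadratic, so its Hessian is the constant matrix H = [[-8, 2], [2, 8]].
det(H) = -68, tr(H) = 0.
det(H) < 0, so H is indefinite: neither convex nor concave.

neither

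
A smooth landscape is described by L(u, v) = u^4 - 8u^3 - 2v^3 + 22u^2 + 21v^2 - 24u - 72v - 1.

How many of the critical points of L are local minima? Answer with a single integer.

2

L separates as a function of u plus a function of v, so ∇L=0 decouples.
∂L/∂u = 4(u - 3)(u - 2)(u - 1) = 0 at u ∈ {1, 2, 3}; ∂L/∂v = -6(v - 4)(v - 3) = 0 at v ∈ {3, 4}.
The Hessian is diagonal: diag(L_uu, L_vv). Second derivatives: L_uu(1)=8, L_uu(2)=-4, L_uu(3)=8; L_vv(3)=6, L_vv(4)=-6.
Local minima occur where both diagonal entries positive: (1, 3), (3, 3). Count: 2.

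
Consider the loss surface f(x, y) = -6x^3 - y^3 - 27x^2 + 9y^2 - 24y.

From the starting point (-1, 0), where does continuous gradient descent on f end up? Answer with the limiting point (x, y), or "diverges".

(-3, 2)

f is separable, so gradient descent decouples: x follows -∂f/∂x, y follows -∂f/∂y.
∂f/∂x = -18x(x + 3); at x=-1 this is 36, so x decreases.
∂f/∂y = -3(y - 4)(y - 2); at y=0 this is -24, so y increases.
x converges to its nearest critical value -3 (a local min of the x-part); y converges to 2. The iterate converges to (-3, 2).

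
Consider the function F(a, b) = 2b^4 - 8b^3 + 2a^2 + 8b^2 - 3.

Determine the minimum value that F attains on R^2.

F(a,b) separates as P(a) + Q(b) − 3, so its minimum is min P + min Q − 3.
P'(a) = 4a vanishes at a ∈ {0}; Q'(b) = 8b(b - 2)(b - 1) vanishes at b ∈ {0, 1, 2}.
Local minima of P (where P''>0): P(0)=0. Local minima of Q: Q(0)=0, Q(2)=0.
So the global minimum of F is P(0) + Q(0) − 3 = 0 + 0 − 3 = -3, attained at (0, 0).

-3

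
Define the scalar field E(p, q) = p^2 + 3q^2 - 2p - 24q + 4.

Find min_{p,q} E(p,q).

-45

E(p,q) separates as A(p) + B(q) + 4, so its minimum is min A + min B + 4.
A'(p) = 2p - 2 vanishes at p ∈ {1}; B'(q) = 6q - 24 vanishes at q ∈ {4}.
Local minima of A (where A''>0): A(1)=-1. Local minima of B: B(4)=-48.
So the global minimum of E is A(1) + B(4) + 4 = -1 − 48 + 4 = -45, attained at (1, 4).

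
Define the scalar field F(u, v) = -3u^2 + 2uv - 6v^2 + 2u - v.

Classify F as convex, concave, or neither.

concave

F is quadratic, so its Hessian is the constant matrix H = [[-6, 2], [2, -12]].
det(H) = 68, tr(H) = -18.
det(H) > 0 and tr(H) < 0, so H is negative definite everywhere: concave.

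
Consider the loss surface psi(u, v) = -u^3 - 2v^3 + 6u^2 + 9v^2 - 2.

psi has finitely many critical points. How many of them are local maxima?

1

psi separates as a function of u plus a function of v, so ∇psi=0 decouples.
∂psi/∂u = -3u(u - 4) = 0 at u ∈ {0, 4}; ∂psi/∂v = -6v(v - 3) = 0 at v ∈ {0, 3}.
The Hessian is diagonal: diag(psi_uu, psi_vv). Second derivatives: psi_uu(0)=12, psi_uu(4)=-12; psi_vv(0)=18, psi_vv(3)=-18.
Local maxima occur where both diagonal entries negative: (4, 3). Count: 1.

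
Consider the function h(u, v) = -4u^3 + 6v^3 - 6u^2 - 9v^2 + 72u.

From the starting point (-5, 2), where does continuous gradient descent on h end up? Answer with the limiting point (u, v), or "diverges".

h is separable, so gradient descent decouples: u follows -∂h/∂u, v follows -∂h/∂v.
∂h/∂u = -12(u - 2)(u + 3); at u=-5 this is -168, so u increases.
∂h/∂v = 18v(v - 1); at v=2 this is 36, so v decreases.
u converges to its nearest critical value -3 (a local min of the u-part); v converges to 1. The iterate converges to (-3, 1).

(-3, 1)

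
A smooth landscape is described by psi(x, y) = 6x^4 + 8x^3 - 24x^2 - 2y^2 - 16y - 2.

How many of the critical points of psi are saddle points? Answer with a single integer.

psi separates as a function of x plus a function of y, so ∇psi=0 decouples.
∂psi/∂x = 24x(x - 1)(x + 2) = 0 at x ∈ {-2, 0, 1}; ∂psi/∂y = -4(y + 4) = 0 at y ∈ {-4}.
The Hessian is diagonal: diag(psi_xx, psi_yy). Second derivatives: psi_xx(-2)=144, psi_xx(0)=-48, psi_xx(1)=72; psi_yy(-4)=-4.
Saddle points occur where the two diagonal entries have opposite signs: (-2, -4), (1, -4). Count: 2.

2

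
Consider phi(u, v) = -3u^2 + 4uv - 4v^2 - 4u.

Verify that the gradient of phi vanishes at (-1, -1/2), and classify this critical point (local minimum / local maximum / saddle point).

∇phi = (-6u + 4v - 4, 4u - 8v); substituting (-1, -1/2) gives ∇phi = (0, 0), so (-1, -1/2) is indeed a critical point.
The Hessian of phi is constant: H = [[-6, 4], [4, -8]].
det(H) = (-6)·(-8) − 4² = 32.
det(H) > 0 and tr(H) = -14 < 0, so H is negative definite and the point is a local maximum.

local maximum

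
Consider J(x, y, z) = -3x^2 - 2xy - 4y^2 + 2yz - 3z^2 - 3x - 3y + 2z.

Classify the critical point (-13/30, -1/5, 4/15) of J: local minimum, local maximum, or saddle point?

The Hessian is constant: H = [[-6, -2, 0], [-2, -8, 2], [0, 2, -6]].
Leading principal minors: Δ₁ = -6, Δ₂ = 44, Δ₃ = -240.
The minors alternate sign starting negative (−, +, −), so H is negative definite: a local maximum.

local maximum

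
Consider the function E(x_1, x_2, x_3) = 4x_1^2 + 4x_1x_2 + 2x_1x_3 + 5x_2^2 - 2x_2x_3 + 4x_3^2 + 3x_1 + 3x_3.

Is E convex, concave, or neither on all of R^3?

E is quadratic, so its Hessian is the constant matrix H = [[8, 4, 2], [4, 10, -2], [2, -2, 8]].
Leading principal minors: 8, 64, 408.
All positive ⇒ H ≻ 0 ⇒ convex.

convex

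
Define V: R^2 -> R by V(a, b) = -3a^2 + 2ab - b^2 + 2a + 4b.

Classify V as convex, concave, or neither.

V is quadratic, so its Hessian is the constant matrix H = [[-6, 2], [2, -2]].
det(H) = 8, tr(H) = -8.
det(H) > 0 and tr(H) < 0, so H is negative definite everywhere: concave.

concave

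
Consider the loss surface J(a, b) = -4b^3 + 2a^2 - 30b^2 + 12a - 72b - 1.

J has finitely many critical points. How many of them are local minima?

J separates as a function of a plus a function of b, so ∇J=0 decouples.
∂J/∂a = 4(a + 3) = 0 at a ∈ {-3}; ∂J/∂b = -12(b + 2)(b + 3) = 0 at b ∈ {-3, -2}.
The Hessian is diagonal: diag(J_aa, J_bb). Second derivatives: J_aa(-3)=4; J_bb(-3)=12, J_bb(-2)=-12.
Local minima occur where both diagonal entries positive: (-3, -3). Count: 1.

1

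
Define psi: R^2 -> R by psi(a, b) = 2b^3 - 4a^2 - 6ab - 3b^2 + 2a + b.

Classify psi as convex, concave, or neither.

The term 2b^3 is cubic, so the Hessian is not constant.
∂²psi/∂b² = 12b - 6, which takes both signs as b varies (negative for sufficiently negative b). A diagonal entry of the Hessian changing sign means the Hessian is neither positive- nor negative-semidefinite on all of R^2.

neither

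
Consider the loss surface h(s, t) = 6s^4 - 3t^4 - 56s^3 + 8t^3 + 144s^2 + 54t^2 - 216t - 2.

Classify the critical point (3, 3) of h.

local maximum

The mixed partial ∂²h/∂s∂t is 0, so the Hessian at any point is diag(h_ss, h_tt) = diag(24(3s^2 - 14s + 12), 12(-3t^2 + 4t + 9)).
At (3, 3): H = diag(-72, -72).
Both eigenvalues are negative, so H is negative definite: a local maximum.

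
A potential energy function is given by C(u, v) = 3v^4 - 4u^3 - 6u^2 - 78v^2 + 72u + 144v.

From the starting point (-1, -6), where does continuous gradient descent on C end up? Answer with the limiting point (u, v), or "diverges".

(-3, -4)

C is separable, so gradient descent decouples: u follows -∂C/∂u, v follows -∂C/∂v.
∂C/∂u = -12(u - 2)(u + 3); at u=-1 this is 72, so u decreases.
∂C/∂v = 12(v - 3)(v - 1)(v + 4); at v=-6 this is -1512, so v increases.
u converges to its nearest critical value -3 (a local min of the u-part); v converges to -4. The iterate converges to (-3, -4).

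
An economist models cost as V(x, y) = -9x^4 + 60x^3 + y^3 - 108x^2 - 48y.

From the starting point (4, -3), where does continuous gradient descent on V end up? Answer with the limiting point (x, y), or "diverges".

V is separable, so gradient descent decouples: x follows -∂V/∂x, y follows -∂V/∂y.
∂V/∂x = -36x(x - 3)(x - 2); at x=4 this is -288, so x increases.
∂V/∂y = 3(y - 4)(y + 4); at y=-3 this is -21, so y increases.
The x-coordinate has no critical point in that direction and runs off to infinity.

diverges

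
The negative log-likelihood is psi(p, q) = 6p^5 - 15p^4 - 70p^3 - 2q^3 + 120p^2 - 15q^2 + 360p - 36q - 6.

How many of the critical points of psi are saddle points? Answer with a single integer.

psi separates as a function of p plus a function of q, so ∇psi=0 decouples.
∂psi/∂p = 30(p - 3)(p - 2)(p + 1)(p + 2) = 0 at p ∈ {-2, -1, 2, 3}; ∂psi/∂q = -6(q + 2)(q + 3) = 0 at q ∈ {-3, -2}.
The Hessian is diagonal: diag(psi_pp, psi_qq). Second derivatives: psi_pp(-2)=-600, psi_pp(-1)=360, psi_pp(2)=-360, psi_pp(3)=600; psi_qq(-3)=6, psi_qq(-2)=-6.
Saddle points occur where the two diagonal entries have opposite signs: (-2, -3), (-1, -2), (2, -3), (3, -2). Count: 4.

4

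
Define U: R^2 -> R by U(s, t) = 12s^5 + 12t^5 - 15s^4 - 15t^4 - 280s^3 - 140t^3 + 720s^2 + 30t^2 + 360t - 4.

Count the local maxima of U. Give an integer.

U separates as a function of s plus a function of t, so ∇U=0 decouples.
∂U/∂s = 60s(s - 3)(s - 2)(s + 4) = 0 at s ∈ {-4, 0, 2, 3}; ∂U/∂t = 60(t - 3)(t - 1)(t + 1)(t + 2) = 0 at t ∈ {-2, -1, 1, 3}.
The Hessian is diagonal: diag(U_ss, U_tt). Second derivatives: U_ss(-4)=-10080, U_ss(0)=1440, U_ss(2)=-720, U_ss(3)=1260; U_tt(-2)=-900, U_tt(-1)=480, U_tt(1)=-720, U_tt(3)=2400.
Local maxima occur where both diagonal entries negative: (-4, -2), (-4, 1), (2, -2), (2, 1). Count: 4.

4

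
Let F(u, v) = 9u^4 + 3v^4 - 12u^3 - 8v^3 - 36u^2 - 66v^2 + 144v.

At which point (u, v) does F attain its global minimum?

(2, -3)

F(u,v) separates as P(u) + Q(v), so its minimum is min P + min Q.
P'(u) = 36u(u - 2)(u + 1) vanishes at u ∈ {-1, 0, 2}; Q'(v) = 12(v - 4)(v - 1)(v + 3) vanishes at v ∈ {-3, 1, 4}.
Local minima of P (where P''>0): P(-1)=-15, P(2)=-96. Local minima of Q: Q(-3)=-567, Q(4)=-224.
So the global minimum of F is P(2) + Q(-3) = -96 − 567 = -663, attained at (2, -3).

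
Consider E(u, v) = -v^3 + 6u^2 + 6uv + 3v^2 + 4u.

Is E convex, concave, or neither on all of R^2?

neither

The term -v^3 is cubic, so the Hessian is not constant.
∂²E/∂v² = -6v + 6, which takes both signs as v varies (negative for sufficiently large v). A diagonal entry of the Hessian changing sign means the Hessian is neither positive- nor negative-semidefinite on all of R^2.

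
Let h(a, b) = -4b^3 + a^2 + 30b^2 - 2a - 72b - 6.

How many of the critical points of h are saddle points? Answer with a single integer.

1

h separates as a function of a plus a function of b, so ∇h=0 decouples.
∂h/∂a = 2(a - 1) = 0 at a ∈ {1}; ∂h/∂b = -12(b - 3)(b - 2) = 0 at b ∈ {2, 3}.
The Hessian is diagonal: diag(h_aa, h_bb). Second derivatives: h_aa(1)=2; h_bb(2)=12, h_bb(3)=-12.
Saddle points occur where the two diagonal entries have opposite signs: (1, 3). Count: 1.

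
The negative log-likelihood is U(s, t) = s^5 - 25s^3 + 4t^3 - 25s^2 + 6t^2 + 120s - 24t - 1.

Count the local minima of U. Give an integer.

U separates as a function of s plus a function of t, so ∇U=0 decouples.
∂U/∂s = 5(s - 4)(s - 1)(s + 2)(s + 3) = 0 at s ∈ {-3, -2, 1, 4}; ∂U/∂t = 12(t - 1)(t + 2) = 0 at t ∈ {-2, 1}.
The Hessian is diagonal: diag(U_ss, U_tt). Second derivatives: U_ss(-3)=-140, U_ss(-2)=90, U_ss(1)=-180, U_ss(4)=630; U_tt(-2)=-36, U_tt(1)=36.
Local minima occur where both diagonal entries positive: (-2, 1), (4, 1). Count: 2.

2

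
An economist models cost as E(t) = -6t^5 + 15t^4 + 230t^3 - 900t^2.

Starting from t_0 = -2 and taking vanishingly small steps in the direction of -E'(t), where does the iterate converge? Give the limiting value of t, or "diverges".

-5

E'(t) = -30t(t - 4)(t - 3)(t + 5), so E'(-2) = 5400.
Gradient descent moves in the -E' direction, i.e. t is decreasing.
The nearest critical point in that direction is t = -5, where E'' = 10800 > 0 (a local minimum). The iterate converges there.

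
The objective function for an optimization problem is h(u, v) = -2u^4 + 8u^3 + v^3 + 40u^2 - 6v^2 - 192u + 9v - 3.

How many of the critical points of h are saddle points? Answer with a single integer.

h separates as a function of u plus a function of v, so ∇h=0 decouples.
∂h/∂u = -8(u - 4)(u - 2)(u + 3) = 0 at u ∈ {-3, 2, 4}; ∂h/∂v = 3(v - 3)(v - 1) = 0 at v ∈ {1, 3}.
The Hessian is diagonal: diag(h_uu, h_vv). Second derivatives: h_uu(-3)=-280, h_uu(2)=80, h_uu(4)=-112; h_vv(1)=-6, h_vv(3)=6.
Saddle points occur where the two diagonal entries have opposite signs: (-3, 3), (2, 1), (4, 3). Count: 3.

3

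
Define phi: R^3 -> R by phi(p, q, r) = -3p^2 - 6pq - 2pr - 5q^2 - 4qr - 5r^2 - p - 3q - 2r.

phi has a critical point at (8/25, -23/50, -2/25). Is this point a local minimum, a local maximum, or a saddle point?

local maximum

The Hessian is constant: H = [[-6, -6, -2], [-6, -10, -4], [-2, -4, -10]].
Leading principal minors: Δ₁ = -6, Δ₂ = 24, Δ₃ = -200.
The minors alternate sign starting negative (−, +, −), so H is negative definite: a local maximum.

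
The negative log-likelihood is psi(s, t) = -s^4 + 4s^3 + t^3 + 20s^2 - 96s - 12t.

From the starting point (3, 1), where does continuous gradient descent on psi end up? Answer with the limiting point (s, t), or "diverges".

psi is separable, so gradient descent decouples: s follows -∂psi/∂s, t follows -∂psi/∂t.
∂psi/∂s = -4(s - 4)(s - 2)(s + 3); at s=3 this is 24, so s decreases.
∂psi/∂t = 3(t - 2)(t + 2); at t=1 this is -9, so t increases.
s converges to its nearest critical value 2 (a local min of the s-part); t converges to 2. The iterate converges to (2, 2).

(2, 2)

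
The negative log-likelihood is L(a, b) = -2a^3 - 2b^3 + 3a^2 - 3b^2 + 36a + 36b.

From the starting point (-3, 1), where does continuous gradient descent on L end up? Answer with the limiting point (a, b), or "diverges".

(-2, -3)

L is separable, so gradient descent decouples: a follows -∂L/∂a, b follows -∂L/∂b.
∂L/∂a = -6(a - 3)(a + 2); at a=-3 this is -36, so a increases.
∂L/∂b = -6(b - 2)(b + 3); at b=1 this is 24, so b decreases.
a converges to its nearest critical value -2 (a local min of the a-part); b converges to -3. The iterate converges to (-2, -3).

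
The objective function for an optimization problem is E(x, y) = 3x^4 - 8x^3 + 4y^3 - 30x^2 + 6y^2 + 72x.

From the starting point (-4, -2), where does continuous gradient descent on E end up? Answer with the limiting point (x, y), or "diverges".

diverges

E is separable, so gradient descent decouples: x follows -∂E/∂x, y follows -∂E/∂y.
∂E/∂x = 12(x - 3)(x - 1)(x + 2); at x=-4 this is -840, so x increases.
∂E/∂y = 12y(y + 1); at y=-2 this is 24, so y decreases.
The y-coordinate has no critical point in that direction and runs off to infinity.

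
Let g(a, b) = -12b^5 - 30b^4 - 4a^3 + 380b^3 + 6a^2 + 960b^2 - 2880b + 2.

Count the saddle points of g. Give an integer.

4

g separates as a function of a plus a function of b, so ∇g=0 decouples.
∂g/∂a = -12a(a - 1) = 0 at a ∈ {0, 1}; ∂g/∂b = -60(b - 4)(b - 1)(b + 3)(b + 4) = 0 at b ∈ {-4, -3, 1, 4}.
The Hessian is diagonal: diag(g_aa, g_bb). Second derivatives: g_aa(0)=12, g_aa(1)=-12; g_bb(-4)=2400, g_bb(-3)=-1680, g_bb(1)=3600, g_bb(4)=-10080.
Saddle points occur where the two diagonal entries have opposite signs: (0, -3), (0, 4), (1, -4), (1, 1). Count: 4.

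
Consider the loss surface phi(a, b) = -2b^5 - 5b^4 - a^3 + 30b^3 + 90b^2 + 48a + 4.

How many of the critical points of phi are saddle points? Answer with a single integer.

4

phi separates as a function of a plus a function of b, so ∇phi=0 decouples.
∂phi/∂a = -3(a - 4)(a + 4) = 0 at a ∈ {-4, 4}; ∂phi/∂b = -10b(b - 3)(b + 2)(b + 3) = 0 at b ∈ {-3, -2, 0, 3}.
The Hessian is diagonal: diag(phi_aa, phi_bb). Second derivatives: phi_aa(-4)=24, phi_aa(4)=-24; phi_bb(-3)=180, phi_bb(-2)=-100, phi_bb(0)=180, phi_bb(3)=-900.
Saddle points occur where the two diagonal entries have opposite signs: (-4, -2), (-4, 3), (4, -3), (4, 0). Count: 4.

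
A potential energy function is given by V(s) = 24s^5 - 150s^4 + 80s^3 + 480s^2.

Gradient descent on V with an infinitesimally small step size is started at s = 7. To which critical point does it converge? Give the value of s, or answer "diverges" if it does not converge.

V'(s) = 120s(s - 4)(s - 2)(s + 1), so V'(7) = 100800.
Gradient descent moves in the -V' direction, i.e. s is decreasing.
The nearest critical point in that direction is s = 4, where V'' = 4800 > 0 (a local minimum). The iterate converges there.

4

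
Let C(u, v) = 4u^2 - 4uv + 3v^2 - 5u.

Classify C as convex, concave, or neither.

convex

C is quadratic, so its Hessian is the constant matrix H = [[8, -4], [-4, 6]].
det(H) = 32, tr(H) = 14.
det(H) > 0 and tr(H) > 0, so H is positive definite everywhere: convex.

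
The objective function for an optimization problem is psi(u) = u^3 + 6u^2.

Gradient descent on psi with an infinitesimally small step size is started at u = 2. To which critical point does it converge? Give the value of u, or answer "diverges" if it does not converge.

psi'(u) = 3u(u + 4), so psi'(2) = 36.
Gradient descent moves in the -psi' direction, i.e. u is decreasing.
The nearest critical point in that direction is u = 0, where psi'' = 12 > 0 (a local minimum). The iterate converges there.

0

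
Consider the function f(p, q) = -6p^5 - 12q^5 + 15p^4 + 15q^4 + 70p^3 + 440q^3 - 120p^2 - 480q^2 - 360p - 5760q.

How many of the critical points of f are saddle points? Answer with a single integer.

8

f separates as a function of p plus a function of q, so ∇f=0 decouples.
∂f/∂p = -30(p - 3)(p - 2)(p + 1)(p + 2) = 0 at p ∈ {-2, -1, 2, 3}; ∂f/∂q = -60(q - 4)(q - 3)(q + 2)(q + 4) = 0 at q ∈ {-4, -2, 3, 4}.
The Hessian is diagonal: diag(f_pp, f_qq). Second derivatives: f_pp(-2)=600, f_pp(-1)=-360, f_pp(2)=360, f_pp(3)=-600; f_qq(-4)=6720, f_qq(-2)=-3600, f_qq(3)=2100, f_qq(4)=-2880.
Saddle points occur where the two diagonal entries have opposite signs: (-2, -2), (-2, 4), (-1, -4), (-1, 3), (2, -2), (2, 4), (3, -4), (3, 3). Count: 8.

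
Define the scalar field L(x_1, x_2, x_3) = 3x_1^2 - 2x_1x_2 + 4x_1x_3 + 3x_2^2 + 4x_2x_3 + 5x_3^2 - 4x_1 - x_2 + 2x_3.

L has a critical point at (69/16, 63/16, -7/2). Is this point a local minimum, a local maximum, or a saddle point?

The Hessian is constant: H = [[6, -2, 4], [-2, 6, 4], [4, 4, 10]].
Leading principal minors: Δ₁ = 6, Δ₂ = 32, Δ₃ = 64.
All leading minors are positive, so H is positive definite: a local minimum.

local minimum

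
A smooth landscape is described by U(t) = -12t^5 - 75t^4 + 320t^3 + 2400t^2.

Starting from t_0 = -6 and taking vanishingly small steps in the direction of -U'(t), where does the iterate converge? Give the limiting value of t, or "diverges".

-5

U'(t) = -60t(t - 4)(t + 4)(t + 5), so U'(-6) = -7200.
Gradient descent moves in the -U' direction, i.e. t is increasing.
The nearest critical point in that direction is t = -5, where U'' = 2700 > 0 (a local minimum). The iterate converges there.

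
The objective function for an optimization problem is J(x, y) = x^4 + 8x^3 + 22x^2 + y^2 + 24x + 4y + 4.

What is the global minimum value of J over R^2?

J(x,y) separates as P(x) + Q(y) + 4, so its minimum is min P + min Q + 4.
P'(x) = 4(x + 1)(x + 2)(x + 3) vanishes at x ∈ {-3, -2, -1}; Q'(y) = 2y + 4 vanishes at y ∈ {-2}.
Local minima of P (where P''>0): P(-3)=-9, P(-1)=-9. Local minima of Q: Q(-2)=-4.
So the global minimum of J is P(-3) + Q(-2) + 4 = -9 − 4 + 4 = -9, attained at (-3, -2).

-9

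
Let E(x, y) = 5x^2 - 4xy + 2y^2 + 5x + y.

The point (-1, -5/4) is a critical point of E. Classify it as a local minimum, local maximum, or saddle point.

The Hessian of E is constant: H = [[10, -4], [-4, 4]].
det(H) = 10·4 − (-4)² = 24.
det(H) > 0 and tr(H) = 14 > 0, so H is positive definite and the point is a local minimum.

local minimum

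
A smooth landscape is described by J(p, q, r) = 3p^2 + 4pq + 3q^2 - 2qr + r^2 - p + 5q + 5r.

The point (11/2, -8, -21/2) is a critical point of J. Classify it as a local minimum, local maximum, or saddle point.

local minimum

The Hessian is constant: H = [[6, 4, 0], [4, 6, -2], [0, -2, 2]].
Leading principal minors: Δ₁ = 6, Δ₂ = 20, Δ₃ = 16.
All leading minors are positive, so H is positive definite: a local minimum.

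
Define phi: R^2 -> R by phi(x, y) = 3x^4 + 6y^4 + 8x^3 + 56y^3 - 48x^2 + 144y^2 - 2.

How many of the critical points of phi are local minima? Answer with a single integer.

phi separates as a function of x plus a function of y, so ∇phi=0 decouples.
∂phi/∂x = 12x(x - 2)(x + 4) = 0 at x ∈ {-4, 0, 2}; ∂phi/∂y = 24y(y + 3)(y + 4) = 0 at y ∈ {-4, -3, 0}.
The Hessian is diagonal: diag(phi_xx, phi_yy). Second derivatives: phi_xx(-4)=288, phi_xx(0)=-96, phi_xx(2)=144; phi_yy(-4)=96, phi_yy(-3)=-72, phi_yy(0)=288.
Local minima occur where both diagonal entries positive: (-4, -4), (-4, 0), (2, -4), (2, 0). Count: 4.

4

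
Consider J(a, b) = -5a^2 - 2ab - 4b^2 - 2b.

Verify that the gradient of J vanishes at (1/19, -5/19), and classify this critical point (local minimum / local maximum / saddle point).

local maximum

∇J = (-10a - 2b, -2a - 8b - 2); substituting (1/19, -5/19) gives ∇J = (0, 0), so (1/19, -5/19) is indeed a critical point.
The Hessian of J is constant: H = [[-10, -2], [-2, -8]].
det(H) = (-10)·(-8) − (-2)² = 76.
det(H) > 0 and tr(H) = -18 < 0, so H is negative definite and the point is a local maximum.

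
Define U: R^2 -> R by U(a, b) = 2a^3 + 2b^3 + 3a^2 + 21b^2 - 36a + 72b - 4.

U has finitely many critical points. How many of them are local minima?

1

U separates as a function of a plus a function of b, so ∇U=0 decouples.
∂U/∂a = 6(a - 2)(a + 3) = 0 at a ∈ {-3, 2}; ∂U/∂b = 6(b + 3)(b + 4) = 0 at b ∈ {-4, -3}.
The Hessian is diagonal: diag(U_aa, U_bb). Second derivatives: U_aa(-3)=-30, U_aa(2)=30; U_bb(-4)=-6, U_bb(-3)=6.
Local minima occur where both diagonal entries positive: (2, -3). Count: 1.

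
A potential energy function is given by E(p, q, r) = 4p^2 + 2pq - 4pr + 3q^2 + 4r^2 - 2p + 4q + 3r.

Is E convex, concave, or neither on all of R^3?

convex

E is quadratic, so its Hessian is the constant matrix H = [[8, 2, -4], [2, 6, 0], [-4, 0, 8]].
Leading principal minors: 8, 44, 256.
All positive ⇒ H ≻ 0 ⇒ convex.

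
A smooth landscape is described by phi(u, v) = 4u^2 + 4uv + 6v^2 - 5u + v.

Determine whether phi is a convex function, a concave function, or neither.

convex

phi is quadratic, so its Hessian is the constant matrix H = [[8, 4], [4, 12]].
det(H) = 80, tr(H) = 20.
det(H) > 0 and tr(H) > 0, so H is positive definite everywhere: convex.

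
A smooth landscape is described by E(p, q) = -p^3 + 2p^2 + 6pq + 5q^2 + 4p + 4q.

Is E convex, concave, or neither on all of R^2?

The term -p^3 is cubic, so the Hessian is not constant.
∂²E/∂p² = -6p + 4, which takes both signs as p varies (negative for sufficiently large p). A diagonal entry of the Hessian changing sign means the Hessian is neither positive- nor negative-semidefinite on all of R^2.

neither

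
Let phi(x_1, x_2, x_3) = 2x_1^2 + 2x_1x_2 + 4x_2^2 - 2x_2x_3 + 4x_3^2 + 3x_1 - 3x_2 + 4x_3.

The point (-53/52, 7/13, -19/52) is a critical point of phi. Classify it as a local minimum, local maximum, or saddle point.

The Hessian is constant: H = [[4, 2, 0], [2, 8, -2], [0, -2, 8]].
Leading principal minors: Δ₁ = 4, Δ₂ = 28, Δ₃ = 208.
All leading minors are positive, so H is positive definite: a local minimum.

local minimum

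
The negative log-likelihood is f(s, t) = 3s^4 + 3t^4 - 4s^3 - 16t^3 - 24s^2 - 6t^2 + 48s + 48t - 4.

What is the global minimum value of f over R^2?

f(s,t) separates as P(s) + Q(t) − 4, so its minimum is min P + min Q − 4.
P'(s) = 12(s - 2)(s - 1)(s + 2) vanishes at s ∈ {-2, 1, 2}; Q'(t) = 12(t - 4)(t - 1)(t + 1) vanishes at t ∈ {-1, 1, 4}.
Local minima of P (where P''>0): P(-2)=-112, P(2)=16. Local minima of Q: Q(-1)=-35, Q(4)=-160.
So the global minimum of f is P(-2) + Q(4) − 4 = -112 − 160 − 4 = -276, attained at (-2, 4).

-276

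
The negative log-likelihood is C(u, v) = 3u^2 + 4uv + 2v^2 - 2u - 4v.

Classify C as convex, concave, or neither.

convex

C is quadratic, so its Hessian is the constant matrix H = [[6, 4], [4, 4]].
det(H) = 8, tr(H) = 10.
det(H) > 0 and tr(H) > 0, so H is positive definite everywhere: convex.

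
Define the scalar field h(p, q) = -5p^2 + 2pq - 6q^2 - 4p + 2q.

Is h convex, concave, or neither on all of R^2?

concave

h is quadratic, so its Hessian is the constant matrix H = [[-10, 2], [2, -12]].
det(H) = 116, tr(H) = -22.
det(H) > 0 and tr(H) < 0, so H is negative definite everywhere: concave.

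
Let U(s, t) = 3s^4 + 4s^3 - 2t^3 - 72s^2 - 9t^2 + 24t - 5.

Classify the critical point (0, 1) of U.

local maximum

The mixed partial ∂²U/∂s∂t is 0, so the Hessian at any point is diag(U_ss, U_tt) = diag(12(3s^2 + 2s - 12), -6(2t + 3)).
At (0, 1): H = diag(-144, -30).
Both eigenvalues are negative, so H is negative definite: a local maximum.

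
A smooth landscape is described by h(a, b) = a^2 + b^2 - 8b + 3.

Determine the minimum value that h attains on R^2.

-13

h(a,b) separates as P(a) + Q(b) + 3, so its minimum is min P + min Q + 3.
P'(a) = 2a vanishes at a ∈ {0}; Q'(b) = 2b - 8 vanishes at b ∈ {4}.
Local minima of P (where P''>0): P(0)=0. Local minima of Q: Q(4)=-16.
So the global minimum of h is P(0) + Q(4) + 3 = 0 − 16 + 3 = -13, attained at (0, 4).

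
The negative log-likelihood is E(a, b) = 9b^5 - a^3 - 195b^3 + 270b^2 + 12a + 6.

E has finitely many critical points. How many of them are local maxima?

2

E separates as a function of a plus a function of b, so ∇E=0 decouples.
∂E/∂a = -3(a - 2)(a + 2) = 0 at a ∈ {-2, 2}; ∂E/∂b = 45b(b - 3)(b - 1)(b + 4) = 0 at b ∈ {-4, 0, 1, 3}.
The Hessian is diagonal: diag(E_aa, E_bb). Second derivatives: E_aa(-2)=12, E_aa(2)=-12; E_bb(-4)=-6300, E_bb(0)=540, E_bb(1)=-450, E_bb(3)=1890.
Local maxima occur where both diagonal entries negative: (2, -4), (2, 1). Count: 2.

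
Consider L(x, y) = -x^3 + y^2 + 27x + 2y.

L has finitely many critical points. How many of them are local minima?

1

L separates as a function of x plus a function of y, so ∇L=0 decouples.
∂L/∂x = -3(x - 3)(x + 3) = 0 at x ∈ {-3, 3}; ∂L/∂y = 2(y + 1) = 0 at y ∈ {-1}.
The Hessian is diagonal: diag(L_xx, L_yy). Second derivatives: L_xx(-3)=18, L_xx(3)=-18; L_yy(-1)=2.
Local minima occur where both diagonal entries positive: (-3, -1). Count: 1.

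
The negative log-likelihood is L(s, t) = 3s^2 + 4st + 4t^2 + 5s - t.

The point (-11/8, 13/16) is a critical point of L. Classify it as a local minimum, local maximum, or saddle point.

The Hessian of L is constant: H = [[6, 4], [4, 8]].
det(H) = 6·8 − 4² = 32.
det(H) > 0 and tr(H) = 14 > 0, so H is positive definite and the point is a local minimum.

local minimum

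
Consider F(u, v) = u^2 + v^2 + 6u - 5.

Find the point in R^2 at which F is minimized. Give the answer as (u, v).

F(u,v) separates as P(u) + Q(v) − 5, so its minimum is min P + min Q − 5.
P'(u) = 2u + 6 vanishes at u ∈ {-3}; Q'(v) = 2v vanishes at v ∈ {0}.
Local minima of P (where P''>0): P(-3)=-9. Local minima of Q: Q(0)=0.
So the global minimum of F is P(-3) + Q(0) − 5 = -9 + 0 − 5 = -14, attained at (-3, 0).

(-3, 0)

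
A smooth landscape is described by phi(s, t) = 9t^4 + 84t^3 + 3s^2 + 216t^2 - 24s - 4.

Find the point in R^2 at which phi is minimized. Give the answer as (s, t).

phi(s,t) separates as P(s) + Q(t) − 4, so its minimum is min P + min Q − 4.
P'(s) = 6s - 24 vanishes at s ∈ {4}; Q'(t) = 36t(t + 3)(t + 4) vanishes at t ∈ {-4, -3, 0}.
Local minima of P (where P''>0): P(4)=-48. Local minima of Q: Q(-4)=384, Q(0)=0.
So the global minimum of phi is P(4) + Q(0) − 4 = -48 + 0 − 4 = -52, attained at (4, 0).

(4, 0)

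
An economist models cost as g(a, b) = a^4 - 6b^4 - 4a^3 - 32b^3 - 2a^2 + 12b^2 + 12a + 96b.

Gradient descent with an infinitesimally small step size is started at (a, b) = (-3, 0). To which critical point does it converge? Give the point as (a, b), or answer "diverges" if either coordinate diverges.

g is separable, so gradient descent decouples: a follows -∂g/∂a, b follows -∂g/∂b.
∂g/∂a = 4(a - 3)(a - 1)(a + 1); at a=-3 this is -192, so a increases.
∂g/∂b = -24(b - 1)(b + 1)(b + 4); at b=0 this is 96, so b decreases.
a converges to its nearest critical value -1 (a local min of the a-part); b converges to -1. The iterate converges to (-1, -1).

(-1, -1)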